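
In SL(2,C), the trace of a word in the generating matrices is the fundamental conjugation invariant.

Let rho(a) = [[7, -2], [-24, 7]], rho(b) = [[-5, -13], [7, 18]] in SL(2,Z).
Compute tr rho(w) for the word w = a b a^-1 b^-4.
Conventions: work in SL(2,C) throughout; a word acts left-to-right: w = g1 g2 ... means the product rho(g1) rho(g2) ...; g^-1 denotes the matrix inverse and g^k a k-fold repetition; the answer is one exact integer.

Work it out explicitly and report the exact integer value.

rho(a) = [[7, -2], [-24, 7]]
... * rho(b) = [[-5, -13], [7, 18]]  ->  [[-49, -127], [169, 438]]
... * rho(a^-1) = [[7, 2], [24, 7]]  ->  [[-3391, -987], [11695, 3404]]
... * rho(b^-1) = [[18, 13], [-7, -5]]  ->  [[-54129, -39148], [186682, 135015]]
... * rho(b^-1) = [[18, 13], [-7, -5]]  ->  [[-700286, -507937], [2415171, 1751791]]
... * rho(b^-1) = [[18, 13], [-7, -5]]  ->  [[-9049589, -6564033], [31210541, 22638268]]
... * rho(b^-1) = [[18, 13], [-7, -5]]  ->  [[-116944371, -84824492], [403321862, 292545693]]
tr = -116944371 + 292545693 = 175601322

175601322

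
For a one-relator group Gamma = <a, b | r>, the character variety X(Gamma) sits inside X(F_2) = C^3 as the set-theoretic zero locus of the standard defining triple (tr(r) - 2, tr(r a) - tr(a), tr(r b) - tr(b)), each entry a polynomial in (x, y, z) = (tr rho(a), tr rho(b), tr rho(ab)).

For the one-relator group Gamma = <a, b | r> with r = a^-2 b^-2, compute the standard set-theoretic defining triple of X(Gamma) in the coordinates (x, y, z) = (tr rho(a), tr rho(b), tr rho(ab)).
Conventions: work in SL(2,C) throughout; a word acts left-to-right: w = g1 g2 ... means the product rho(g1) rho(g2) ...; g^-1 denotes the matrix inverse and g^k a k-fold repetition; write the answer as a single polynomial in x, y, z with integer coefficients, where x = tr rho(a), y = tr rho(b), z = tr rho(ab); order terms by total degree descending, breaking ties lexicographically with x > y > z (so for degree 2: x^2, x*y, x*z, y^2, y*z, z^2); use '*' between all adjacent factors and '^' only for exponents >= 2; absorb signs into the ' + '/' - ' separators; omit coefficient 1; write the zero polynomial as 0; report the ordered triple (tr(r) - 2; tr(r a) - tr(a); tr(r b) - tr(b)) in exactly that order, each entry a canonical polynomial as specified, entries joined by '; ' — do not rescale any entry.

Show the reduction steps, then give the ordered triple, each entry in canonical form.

tr(b^-1) = tr(b) = y
tr(b^-1 a) = tr(a) * tr(b) - tr(a b)   [inverse elimination on b] = x*y - z
apply: tr(a^-1 b^-1) = tr(b^-1) * tr(a) - tr(b^-1 a)   [inverse elimination on a] = z
apply: tr(b^-1 a^-2) = tr(a^-1 b^-1) * tr(a) - tr(a^-1 b^-1 a)   [inverse elimination on a] = x*z - y
apply: tr(a^-2) = tr(a^-1) * tr(a) - tr(1)   [inverse elimination on a] = x^2 - 2
use: tr(a^-2 b^-2) = tr(b^-1 a^-2) * tr(b) - tr(b^-1 a^-2 b)   [inverse elimination on b] = x*y*z - x^2 - y^2 + 2
tr(b^-2) = tr(b^-1) * tr(b) - tr(1)   [inverse elimination on b] = y^2 - 2
use: tr(b^-2 a) = tr(b^-1 a) * tr(b) - tr(b^-1 a b)   [inverse elimination on b] = x*y^2 - y*z - x
tr(a^-1 b^-2) = tr(b^-2) * tr(a) - tr(b^-2 a)   [inverse elimination on a] = y*z - x
assemble the triple (tr(r) - 2; tr(r a) - x; tr(r b) - y)

x*y*z - x^2 - y^2; y*z - 2*x; x*z - 2*y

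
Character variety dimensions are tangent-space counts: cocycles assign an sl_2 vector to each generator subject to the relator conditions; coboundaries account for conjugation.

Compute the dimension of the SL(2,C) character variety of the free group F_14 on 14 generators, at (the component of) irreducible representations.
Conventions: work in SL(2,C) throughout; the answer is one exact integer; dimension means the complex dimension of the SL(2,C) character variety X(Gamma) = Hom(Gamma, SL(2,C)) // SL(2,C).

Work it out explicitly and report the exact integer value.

The free group F_14: 14 generators, no relators.
Z^1(Gamma, Ad rho) = (sl_2)^14: a cocycle is a free choice of one sl_2 vector per generator, so dim Z^1 = 3*14 = 42.
Irreducibility makes the coboundary map sl_2 -> Z^1 injective (trivial centralizer), so dim B^1 = 3.
Therefore dim X = 42 - 3 = 39.

39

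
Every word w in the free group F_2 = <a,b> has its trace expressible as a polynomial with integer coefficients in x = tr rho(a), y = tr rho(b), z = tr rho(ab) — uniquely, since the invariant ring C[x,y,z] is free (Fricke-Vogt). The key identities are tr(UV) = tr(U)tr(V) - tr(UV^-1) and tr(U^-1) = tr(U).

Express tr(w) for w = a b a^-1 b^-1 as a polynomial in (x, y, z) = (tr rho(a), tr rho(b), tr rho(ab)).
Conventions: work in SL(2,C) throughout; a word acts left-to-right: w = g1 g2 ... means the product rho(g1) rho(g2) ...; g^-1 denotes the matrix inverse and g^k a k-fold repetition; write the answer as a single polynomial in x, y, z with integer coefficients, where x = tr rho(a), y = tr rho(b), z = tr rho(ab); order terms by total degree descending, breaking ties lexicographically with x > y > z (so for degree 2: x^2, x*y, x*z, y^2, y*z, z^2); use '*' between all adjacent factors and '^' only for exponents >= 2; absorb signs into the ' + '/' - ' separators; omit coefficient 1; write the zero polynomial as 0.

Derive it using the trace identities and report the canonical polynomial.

trace(a b a) = trace(a) trace(b a) - trace(b) = x*z - y
trace(a b a b) = trace(b a) trace(b a) - trace(1)   [split at repeated b] = z^2 - 2
trace(b^-1 a b a) = trace(a b a) trace(b) - trace(a b a b) = x*y*z - y^2 - z^2 + 2
trace(a b a^-1 b^-1) = trace(b^-1 a b) trace(a) - trace(b^-1 a b a) = -x*y*z + x^2 + y^2 + z^2 - 2

-x*y*z + x^2 + y^2 + z^2 - 2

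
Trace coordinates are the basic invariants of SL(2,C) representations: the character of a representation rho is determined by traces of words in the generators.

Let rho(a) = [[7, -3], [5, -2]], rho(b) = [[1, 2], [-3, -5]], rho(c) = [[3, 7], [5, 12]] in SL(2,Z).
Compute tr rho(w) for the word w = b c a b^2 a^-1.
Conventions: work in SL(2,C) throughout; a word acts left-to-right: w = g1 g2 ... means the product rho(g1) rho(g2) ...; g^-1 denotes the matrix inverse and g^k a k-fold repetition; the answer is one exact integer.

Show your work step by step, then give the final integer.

rho(b) = [[1, 2], [-3, -5]]
... * rho(c) = [[3, 7], [5, 12]]  ->  [[13, 31], [-34, -81]]
... * rho(a) = [[7, -3], [5, -2]]  ->  [[246, -101], [-643, 264]]
... * rho(b) = [[1, 2], [-3, -5]]  ->  [[549, 997], [-1435, -2606]]
... * rho(b) = [[1, 2], [-3, -5]]  ->  [[-2442, -3887], [6383, 10160]]
... * rho(a^-1) = [[-2, 3], [-5, 7]]  ->  [[24319, -34535], [-63566, 90269]]
tr = 24319 + 90269 = 114588

114588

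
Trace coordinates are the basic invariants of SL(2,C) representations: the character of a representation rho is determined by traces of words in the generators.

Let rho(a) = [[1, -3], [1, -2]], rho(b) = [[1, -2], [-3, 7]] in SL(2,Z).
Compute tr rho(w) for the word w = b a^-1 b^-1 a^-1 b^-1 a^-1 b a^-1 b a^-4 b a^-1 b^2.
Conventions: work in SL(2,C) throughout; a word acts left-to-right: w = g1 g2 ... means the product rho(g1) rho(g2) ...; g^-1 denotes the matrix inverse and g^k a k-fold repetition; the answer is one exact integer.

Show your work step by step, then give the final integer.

-75538

rho(b) = [[1, -2], [-3, 7]]
... * rho(a^-1) = [[-2, 3], [-1, 1]]  ->  [[0, 1], [-1, -2]]
... * rho(b^-1) = [[7, 2], [3, 1]]  ->  [[3, 1], [-13, -4]]
... * rho(a^-1) = [[-2, 3], [-1, 1]]  ->  [[-7, 10], [30, -43]]
... * rho(b^-1) = [[7, 2], [3, 1]]  ->  [[-19, -4], [81, 17]]
... * rho(a^-1) = [[-2, 3], [-1, 1]]  ->  [[42, -61], [-179, 260]]
... * rho(b) = [[1, -2], [-3, 7]]  ->  [[225, -511], [-959, 2178]]
... * rho(a^-1) = [[-2, 3], [-1, 1]]  ->  [[61, 164], [-260, -699]]
... * rho(b) = [[1, -2], [-3, 7]]  ->  [[-431, 1026], [1837, -4373]]
... * rho(a^-1) = [[-2, 3], [-1, 1]]  ->  [[-164, -267], [699, 1138]]
... * rho(a^-1) = [[-2, 3], [-1, 1]]  ->  [[595, -759], [-2536, 3235]]
... * rho(a^-1) = [[-2, 3], [-1, 1]]  ->  [[-431, 1026], [1837, -4373]]
... * rho(a^-1) = [[-2, 3], [-1, 1]]  ->  [[-164, -267], [699, 1138]]
... * rho(b) = [[1, -2], [-3, 7]]  ->  [[637, -1541], [-2715, 6568]]
... * rho(a^-1) = [[-2, 3], [-1, 1]]  ->  [[267, 370], [-1138, -1577]]
... * rho(b) = [[1, -2], [-3, 7]]  ->  [[-843, 2056], [3593, -8763]]
... * rho(b) = [[1, -2], [-3, 7]]  ->  [[-7011, 16078], [29882, -68527]]
tr = -7011 + -68527 = -75538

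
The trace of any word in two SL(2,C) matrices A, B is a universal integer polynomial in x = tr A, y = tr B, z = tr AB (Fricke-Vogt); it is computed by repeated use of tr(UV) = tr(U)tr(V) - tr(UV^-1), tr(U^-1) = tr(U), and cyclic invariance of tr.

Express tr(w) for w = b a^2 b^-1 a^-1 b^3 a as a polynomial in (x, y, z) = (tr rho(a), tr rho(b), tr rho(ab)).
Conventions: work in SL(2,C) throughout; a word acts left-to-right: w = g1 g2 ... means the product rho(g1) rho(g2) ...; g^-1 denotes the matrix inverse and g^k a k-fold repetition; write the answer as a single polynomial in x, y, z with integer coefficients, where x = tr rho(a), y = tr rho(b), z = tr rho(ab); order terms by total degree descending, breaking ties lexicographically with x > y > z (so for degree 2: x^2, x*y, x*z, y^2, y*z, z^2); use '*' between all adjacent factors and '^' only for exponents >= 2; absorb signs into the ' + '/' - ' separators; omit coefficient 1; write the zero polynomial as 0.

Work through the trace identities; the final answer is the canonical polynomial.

next, trace(a b a b) = trace(a b)*trace(a b) - trace(1)   [split at repeated a] = z^2 - 2
trace(a b a) = trace(a)*trace(b a) - trace(b) = x*z - y
and trace(a b a b^2) = trace(b)*trace(a b a b) - trace(a b a) = y*z^2 - x*z - y
trace(b^3 a b a) = trace(b)*trace(a b a b^2) - trace(a b a b) = y^2*z^2 - x*y*z - y^2 - z^2 + 2
trace(b^4 a b a) = trace(b)*trace(a b a b^3) - trace(a b a b^2) = y^3*z^2 - x*y^2*z - y^3 - 2*y*z^2 + x*z + 3*y
and trace(a b^2) = trace(b)*trace(a b) - trace(a) = y*z - x
and trace(a b^3) = trace(b)*trace(a b^2) - trace(a b) = y^2*z - x*y - z
trace(b^3 a b) = trace(b)*trace(a b^3) - trace(a b^2) = y^3*z - x*y^2 - 2*y*z + x
next, trace(b^4 a b) = trace(b)*trace(b^3 a b) - trace(b^3 a) = y^4*z - x*y^3 - 3*y^2*z + 2*x*y + z
and trace(b^3 a b a^2 b) = trace(a)*trace(b^4 a b a) - trace(b^4 a b) = x*y^3*z^2 - x^2*y^2*z - y^4*z - 2*x*y*z^2 + x^2*z + 3*y^2*z + x*y - z
trace(a b a b a b) = trace(a b a b)*trace(a b) - trace(b a)   [split at repeated a] = z^3 - 3*z
and trace(a b a b a) = trace(a)*trace(b a b a) - trace(b a b) = x*z^2 - y*z - x
next, trace(a b a b a b^2) = trace(b)*trace(a b a b a b) - trace(a b a b a) = y*z^3 - x*z^2 - 2*y*z + x
next, trace(b a b^3 a b a) = trace(b)*trace(a b a b a b^2) - trace(a b a b a b) = y^2*z^3 - x*y*z^2 - 2*y^2*z - z^3 + x*y + 3*z
trace(b^2) = trace(b)*trace(b) - trace(1) = y^2 - 2
trace(a b^2 a) = trace(a)*trace(b^2 a) - trace(b^2) = x*y*z - x^2 - y^2 + 2
next, trace(a b^2 a b^2) = trace(b)*trace(a b^2 a b) - trace(a b^2 a) = y^2*z^2 - 2*x*y*z + x^2 - 2
next, trace(b a b^3 a b) = trace(b)*trace(a b^2 a b^2) - trace(a b^2 a b) = y^3*z^2 - 2*x*y^2*z + x^2*y - y*z^2 + x*z - y
trace(b^3 a b a^2 b a) = trace(a)*trace(b a b^3 a b a) - trace(b a b^3 a b) = x*y^2*z^3 - x^2*y*z^2 - y^3*z^2 - x*z^3 + y*z^2 + 2*x*z + y
trace(a^-1 b^3 a b a^2 b) = trace(b^3 a b a^2 b)*trace(a) - trace(b^3 a b a^2 b a) = x^2*y^3*z^2 - x^3*y^2*z - x*y^4*z - x*y^2*z^3 - x^2*y*z^2 + y^3*z^2 + x^3*z + 3*x*y^2*z + x*z^3 + x^2*y - y*z^2 - 3*x*z - y
trace(b a^2 b^-1 a^-1 b^3 a) = trace(a^-1 b^3 a b a^2)*trace(b) - trace(a^-1 b^3 a b a^2 b) = -x^2*y^3*z^2 + x^3*y^2*z + x*y^4*z + x*y^2*z^3 + x^2*y*z^2 - x^3*z - 4*x*y^2*z - x*z^3 - x^2*y - y^3 + 3*x*z + 3*y

-x^2*y^3*z^2 + x^3*y^2*z + x*y^4*z + x*y^2*z^3 + x^2*y*z^2 - x^3*z - 4*x*y^2*z - x*z^3 - x^2*y - y^3 + 3*x*z + 3*y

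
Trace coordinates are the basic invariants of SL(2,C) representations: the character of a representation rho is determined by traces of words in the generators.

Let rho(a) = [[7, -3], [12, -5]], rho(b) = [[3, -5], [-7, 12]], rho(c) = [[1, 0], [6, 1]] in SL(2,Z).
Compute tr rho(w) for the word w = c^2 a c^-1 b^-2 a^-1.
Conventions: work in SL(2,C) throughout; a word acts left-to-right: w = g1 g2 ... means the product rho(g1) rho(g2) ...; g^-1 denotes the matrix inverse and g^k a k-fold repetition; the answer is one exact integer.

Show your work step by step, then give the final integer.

rho(c) = [[1, 0], [6, 1]]
... * rho(c) = [[1, 0], [6, 1]]  ->  [[1, 0], [12, 1]]
... * rho(a) = [[7, -3], [12, -5]]  ->  [[7, -3], [96, -41]]
... * rho(c^-1) = [[1, 0], [-6, 1]]  ->  [[25, -3], [342, -41]]
... * rho(b^-1) = [[12, 5], [7, 3]]  ->  [[279, 116], [3817, 1587]]
... * rho(b^-1) = [[12, 5], [7, 3]]  ->  [[4160, 1743], [56913, 23846]]
... * rho(a^-1) = [[-5, 3], [-12, 7]]  ->  [[-41716, 24681], [-570717, 337661]]
tr = -41716 + 337661 = 295945

295945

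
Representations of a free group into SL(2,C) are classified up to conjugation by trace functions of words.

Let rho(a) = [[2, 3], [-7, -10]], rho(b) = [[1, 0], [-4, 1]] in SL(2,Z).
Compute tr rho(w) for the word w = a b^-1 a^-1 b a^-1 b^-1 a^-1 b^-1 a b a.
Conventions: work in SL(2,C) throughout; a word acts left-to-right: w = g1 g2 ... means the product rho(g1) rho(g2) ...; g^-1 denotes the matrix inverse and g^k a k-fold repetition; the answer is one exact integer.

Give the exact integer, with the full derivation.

1912322

rho(a) = [[2, 3], [-7, -10]]
... * rho(b^-1) = [[1, 0], [4, 1]]  ->  [[14, 3], [-47, -10]]
... * rho(a^-1) = [[-10, -3], [7, 2]]  ->  [[-119, -36], [400, 121]]
... * rho(b) = [[1, 0], [-4, 1]]  ->  [[25, -36], [-84, 121]]
... * rho(a^-1) = [[-10, -3], [7, 2]]  ->  [[-502, -147], [1687, 494]]
... * rho(b^-1) = [[1, 0], [4, 1]]  ->  [[-1090, -147], [3663, 494]]
... * rho(a^-1) = [[-10, -3], [7, 2]]  ->  [[9871, 2976], [-33172, -10001]]
... * rho(b^-1) = [[1, 0], [4, 1]]  ->  [[21775, 2976], [-73176, -10001]]
... * rho(a) = [[2, 3], [-7, -10]]  ->  [[22718, 35565], [-76345, -119518]]
... * rho(b) = [[1, 0], [-4, 1]]  ->  [[-119542, 35565], [401727, -119518]]
... * rho(a) = [[2, 3], [-7, -10]]  ->  [[-488039, -714276], [1640080, 2400361]]
tr = -488039 + 2400361 = 1912322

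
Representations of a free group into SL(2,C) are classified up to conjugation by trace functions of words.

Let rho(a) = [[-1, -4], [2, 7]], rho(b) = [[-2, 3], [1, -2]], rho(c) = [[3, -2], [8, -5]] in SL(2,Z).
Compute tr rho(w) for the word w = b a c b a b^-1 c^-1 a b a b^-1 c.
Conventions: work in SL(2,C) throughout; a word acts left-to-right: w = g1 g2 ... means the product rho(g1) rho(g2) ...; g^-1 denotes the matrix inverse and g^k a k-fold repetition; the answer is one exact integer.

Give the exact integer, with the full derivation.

rho(b) = [[-2, 3], [1, -2]]
... * rho(a) = [[-1, -4], [2, 7]]  ->  [[8, 29], [-5, -18]]
... * rho(c) = [[3, -2], [8, -5]]  ->  [[256, -161], [-159, 100]]
... * rho(b) = [[-2, 3], [1, -2]]  ->  [[-673, 1090], [418, -677]]
... * rho(a) = [[-1, -4], [2, 7]]  ->  [[2853, 10322], [-1772, -6411]]
... * rho(b^-1) = [[-2, -3], [-1, -2]]  ->  [[-16028, -29203], [9955, 18138]]
... * rho(c^-1) = [[-5, 2], [-8, 3]]  ->  [[313764, -119665], [-194879, 74324]]
... * rho(a) = [[-1, -4], [2, 7]]  ->  [[-553094, -2092711], [343527, 1299784]]
... * rho(b) = [[-2, 3], [1, -2]]  ->  [[-986523, 2526140], [612730, -1568987]]
... * rho(a) = [[-1, -4], [2, 7]]  ->  [[6038803, 21629072], [-3750704, -13433829]]
... * rho(b^-1) = [[-2, -3], [-1, -2]]  ->  [[-33706678, -61374553], [20935237, 38119770]]
... * rho(c) = [[3, -2], [8, -5]]  ->  [[-592116458, 374286121], [367763871, -232469324]]
tr = -592116458 + -232469324 = -824585782

-824585782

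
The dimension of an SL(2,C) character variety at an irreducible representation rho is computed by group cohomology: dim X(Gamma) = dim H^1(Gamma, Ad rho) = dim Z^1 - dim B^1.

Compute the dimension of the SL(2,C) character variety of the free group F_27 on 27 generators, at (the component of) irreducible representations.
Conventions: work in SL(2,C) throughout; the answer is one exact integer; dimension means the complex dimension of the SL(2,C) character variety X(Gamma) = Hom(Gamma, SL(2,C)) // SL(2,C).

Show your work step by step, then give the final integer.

Gamma = F_27 has 27 generators and no relators.
So Z^1 = (sl_2)^27 in full: dim Z^1 = 81.
Irreducibility makes the coboundary map sl_2 -> Z^1 injective (trivial centralizer), so dim B^1 = 3.
dim X = dim H^1 = dim Z^1 - dim B^1 = 81 - 3 = 78.

78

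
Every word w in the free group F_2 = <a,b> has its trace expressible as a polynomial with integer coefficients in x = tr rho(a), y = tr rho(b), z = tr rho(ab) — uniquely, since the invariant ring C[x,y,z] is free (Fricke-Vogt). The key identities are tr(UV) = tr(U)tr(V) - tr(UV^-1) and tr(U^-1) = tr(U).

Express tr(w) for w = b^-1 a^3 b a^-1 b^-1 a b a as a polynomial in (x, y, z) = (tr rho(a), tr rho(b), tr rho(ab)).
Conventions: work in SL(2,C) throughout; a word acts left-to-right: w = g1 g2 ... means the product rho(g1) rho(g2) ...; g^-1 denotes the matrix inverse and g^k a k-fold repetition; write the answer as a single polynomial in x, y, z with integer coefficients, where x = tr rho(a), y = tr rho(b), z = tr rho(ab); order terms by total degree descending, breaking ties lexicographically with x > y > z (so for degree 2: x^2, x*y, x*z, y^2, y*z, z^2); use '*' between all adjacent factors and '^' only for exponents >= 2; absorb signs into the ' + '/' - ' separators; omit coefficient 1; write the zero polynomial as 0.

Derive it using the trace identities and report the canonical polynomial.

use: trace(a b a) = trace(a)*trace(b a) - trace(b)  (reduce the a square) = x*z - y
trace(a^2 b a) = trace(a)*trace(a b a) - trace(a b)  (reduce the a square) = x^2*z - x*y - z
use: trace(a^3 b a) = trace(a)*trace(a^2 b a) - trace(a^2 b)  (reduce the a square) = x^3*z - x^2*y - 2*x*z + y
use: trace(a^4 b a) = trace(a)*trace(a^3 b a) - trace(a^3 b)  (reduce the a square) = x^4*z - x^3*y - 3*x^2*z + 2*x*y + z
trace(b a b a) = trace(a b)*trace(a b) - trace(1)  (split on a) = z^2 - 2
use: trace(b a b) = trace(b)*trace(a b) - trace(a)  (reduce the b square) = y*z - x
apply: trace(b a b a^2) = trace(a)*trace(b a b a) - trace(b a b)  (reduce the a square) = x*z^2 - y*z - x
trace(a^2 b a b a) = trace(a)*trace(b a b a^2) - trace(b a b a)  (reduce the a square) = x^2*z^2 - x*y*z - x^2 - z^2 + 2
trace(a^4 b a b) = trace(a)*trace(a^2 b a b a) - trace(a^2 b a b)  (reduce the a square) = x^3*z^2 - x^2*y*z - x^3 - 2*x*z^2 + y*z + 3*x
apply: trace(a b a b^-1 a^3) = trace(a^4 b a)*trace(b) - trace(a^4 b a b)  (eliminate b^-1) = x^4*y*z - x^3*y^2 - x^3*z^2 - 2*x^2*y*z + x^3 + 2*x*y^2 + 2*x*z^2 - 3*x
trace(a^2) = trace(a)*trace(a) - trace(1)  (reduce the a square) = x^2 - 2
trace(a^3) = trace(a)*trace(a^2) - trace(a)  (reduce the a square) = x^3 - 3*x
trace(a b^2 a^2) = trace(b)*trace(a^3 b) - trace(a^3)  (reduce the b square) = x^2*y*z - x^3 - x*y^2 - y*z + 3*x
apply: trace(b^2) = trace(b)*trace(b) - trace(1)  (reduce the b square) = y^2 - 2
trace(a b^2 a) = trace(a)*trace(b^2 a) - trace(b^2)  (reduce the a square) = x*y*z - x^2 - y^2 + 2
trace(b a^4 b) = trace(a)*trace(a b^2 a^2) - trace(a b^2 a)  (reduce the a square) = x^3*y*z - x^4 - x^2*y^2 - 2*x*y*z + 4*x^2 + y^2 - 2
use: trace(a b a^4 b a) = trace(a)*trace(b a^4 b a) - trace(b a^4 b)  (reduce the a square) = x^4*z^2 - 2*x^3*y*z + x^2*y^2 - 2*x^2*z^2 + 3*x*y*z - x^2 - y^2 + 2
use: trace(b a b a b a) = trace(b a)*trace(b a b a) - trace(b^-1 a^-1)  (split on b) = z^3 - 3*z
trace(b a b a b) = trace(b)*trace(a b a b) - trace(a b a)  (reduce the b square) = y*z^2 - x*z - y
trace(b a b a b a^2) = trace(a)*trace(b a b a b a) - trace(b a b a b)  (reduce the a square) = x*z^3 - y*z^2 - 2*x*z + y
apply: trace(b a b a b a^3) = trace(a)*trace(b a b a b a^2) - trace(b a b a b a)  (reduce the a square) = x^2*z^3 - x*y*z^2 - 2*x^2*z - z^3 + x*y + 3*z
use: trace(a b a^4 b a b) = trace(a)*trace(b a b a b a^3) - trace(b a b a b a^2)  (reduce the a square) = x^3*z^3 - x^2*y*z^2 - 2*x^3*z - 2*x*z^3 + x^2*y + y*z^2 + 5*x*z - y
apply: trace(a^3 b a b^-1 a b a) = trace(a b a^4 b a)*trace(b) - trace(a b a^4 b a b)  (eliminate b^-1) = x^4*y*z^2 - 2*x^3*y^2*z - x^3*z^3 + x^2*y^3 - x^2*y*z^2 + 2*x^3*z + 3*x*y^2*z + 2*x*z^3 - 2*x^2*y - y^3 - y*z^2 - 5*x*z + 3*y
use: trace(b a^2 b a b) = trace(b)*trace(a^2 b a b) - trace(a^2 b a)  (reduce the b square) = x*y*z^2 - x^2*z - y^2*z + z
use: trace(a b a^2 b a b a) = trace(a)*trace(b a^2 b a b a) - trace(b a^2 b a b)  (reduce the a square) = x^2*z^3 - 2*x*y*z^2 - x^2*z + y^2*z + x*y - z
use: trace(a b a b a^3 b a) = trace(a)*trace(a b a^2 b a b a) - trace(a b a^2 b a b)  (reduce the a square) = x^3*z^3 - 2*x^2*y*z^2 - x^3*z + x*y^2*z - x*z^3 + x^2*y + y*z^2 + x*z - y
trace(b a b a b a b a) = trace(b a)*trace(b a b a b a) - trace(b^-1 a^-1 b^-1 a^-1)  (split on b) = z^4 - 4*z^2 + 2
trace(b a b a b a b) = trace(b)*trace(a b a b a b) - trace(a b a b a)  (reduce the b square) = y*z^3 - x*z^2 - 2*y*z + x
trace(a b a b a b a b a) = trace(a)*trace(b a b a b a b a) - trace(b a b a b a b)  (reduce the a square) = x*z^4 - y*z^3 - 3*x*z^2 + 2*y*z + x
use: trace(a b a b a^3 b a b) = trace(a)*trace(a b a b a b a b a) - trace(a b a b a b a b)  (reduce the a square) = x^2*z^4 - x*y*z^3 - 3*x^2*z^2 - z^4 + 2*x*y*z + x^2 + 4*z^2 - 2
trace(a^3 b a b^-1 a b a b) = trace(a b a b a^3 b a)*trace(b) - trace(a b a b a^3 b a b)  (eliminate b^-1) = x^3*y*z^3 - 2*x^2*y^2*z^2 - x^2*z^4 - x^3*y*z + x*y^3*z + x^2*y^2 + 3*x^2*z^2 + y^2*z^2 + z^4 - x*y*z - x^2 - y^2 - 4*z^2 + 2
apply: trace(b^-1 a b a b^-1 a^3 b a) = trace(a^3 b a b^-1 a b a)*trace(b) - trace(a^3 b a b^-1 a b a b)  (eliminate b^-1) = x^4*y^2*z^2 - 2*x^3*y^3*z - 2*x^3*y*z^3 + x^2*y^4 + x^2*y^2*z^2 + x^2*z^4 + 3*x^3*y*z + 2*x*y^3*z + 2*x*y*z^3 - 3*x^2*y^2 - 3*x^2*z^2 - y^4 - 2*y^2*z^2 - z^4 - 4*x*y*z + x^2 + 4*y^2 + 4*z^2 - 2
trace(b^-1 a^3 b a^-1 b^-1 a b a) = trace(b^-1 a b a b^-1 a^3 b)*trace(a) - trace(b^-1 a b a b^-1 a^3 b a)  (eliminate a^-1) = -x^4*y^2*z^2 + x^5*y*z + 2*x^3*y^3*z + 2*x^3*y*z^3 - x^4*y^2 - x^4*z^2 - x^2*y^4 - x^2*y^2*z^2 - x^2*z^4 - 5*x^3*y*z - 2*x*y^3*z - 2*x*y*z^3 + x^4 + 5*x^2*y^2 + 5*x^2*z^2 + y^4 + 2*y^2*z^2 + z^4 + 4*x*y*z - 4*x^2 - 4*y^2 - 4*z^2 + 2

-x^4*y^2*z^2 + x^5*y*z + 2*x^3*y^3*z + 2*x^3*y*z^3 - x^4*y^2 - x^4*z^2 - x^2*y^4 - x^2*y^2*z^2 - x^2*z^4 - 5*x^3*y*z - 2*x*y^3*z - 2*x*y*z^3 + x^4 + 5*x^2*y^2 + 5*x^2*z^2 + y^4 + 2*y^2*z^2 + z^4 + 4*x*y*z - 4*x^2 - 4*y^2 - 4*z^2 + 2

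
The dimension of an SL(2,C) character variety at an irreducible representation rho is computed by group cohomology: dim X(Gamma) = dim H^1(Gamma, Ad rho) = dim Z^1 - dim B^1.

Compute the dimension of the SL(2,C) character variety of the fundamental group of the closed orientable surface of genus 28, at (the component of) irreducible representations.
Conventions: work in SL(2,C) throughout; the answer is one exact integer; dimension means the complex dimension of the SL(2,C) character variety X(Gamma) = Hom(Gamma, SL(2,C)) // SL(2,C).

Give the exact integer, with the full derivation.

162

Gamma = pi_1(Sigma_28) = < a_1, b_1, ..., a_28, b_28 | prod [a_i, b_i] > has 2g = 56 generators and 1 relator.
Before the relator condition, cocycle space has dim 3*56 = 168.
d_2 is surjective at irreducible rho (its cokernel H^2 is dual to H^0 = 0), so dim Z^1 = 168 - 3 = 165.
As always at irreducible rho, dim B^1 = 3.
Hence dim X = 165 - 3 = 162.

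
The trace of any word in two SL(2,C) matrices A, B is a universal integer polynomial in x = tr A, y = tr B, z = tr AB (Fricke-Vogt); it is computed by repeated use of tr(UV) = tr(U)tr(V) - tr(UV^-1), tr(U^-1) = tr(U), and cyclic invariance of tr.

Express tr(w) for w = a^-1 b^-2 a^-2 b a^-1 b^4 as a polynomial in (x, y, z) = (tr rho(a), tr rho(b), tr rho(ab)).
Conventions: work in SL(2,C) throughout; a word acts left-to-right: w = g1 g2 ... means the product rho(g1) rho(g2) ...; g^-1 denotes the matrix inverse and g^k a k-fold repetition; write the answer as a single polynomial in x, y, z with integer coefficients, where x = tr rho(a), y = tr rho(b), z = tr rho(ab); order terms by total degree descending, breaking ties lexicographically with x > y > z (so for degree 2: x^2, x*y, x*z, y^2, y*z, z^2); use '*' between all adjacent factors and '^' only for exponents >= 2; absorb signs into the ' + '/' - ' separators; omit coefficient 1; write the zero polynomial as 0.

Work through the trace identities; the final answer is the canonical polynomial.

tr(b^2) = tr(b) tr(b) - tr(1)  (reduce the b square) = y^2 - 2
tr(b^3) = tr(b) tr(b^2) - tr(b)  (reduce the b square) = y^3 - 3*y
tr(b^4) = tr(b) tr(b^3) - tr(b^2)  (reduce the b square) = y^4 - 4*y^2 + 2
tr(b^5) = tr(b) tr(b^4) - tr(b^3)  (reduce the b square) = y^5 - 5*y^3 + 5*y
tr(b a b) = tr(b) tr(a b) - tr(a)  (reduce the b square) = y*z - x
tr(a b^3) = tr(b) tr(b a b) - tr(b a)  (reduce the b square) = y^2*z - x*y - z
tr(b^2 a b^2) = tr(b) tr(a b^3) - tr(a b^2)  (reduce the b square) = y^3*z - x*y^2 - 2*y*z + x
tr(b^5 a) = tr(b) tr(b^2 a b^2) - tr(b^2 a b)  (reduce the b square) = y^4*z - x*y^3 - 3*y^2*z + 2*x*y + z
tr(b a^-1 b^4) = tr(b^5) tr(a) - tr(b^5 a)  (eliminate a^-1) = x*y^5 - y^4*z - 4*x*y^3 + 3*y^2*z + 3*x*y - z
tr(a b a b) = tr(b a) tr(b a) - tr(1)  (split on b) = z^2 - 2
tr(a b a) = tr(a) tr(b a) - tr(b)  (reduce the a square) = x*z - y
tr(a b a b^2) = tr(b) tr(a b a b) - tr(a b a)  (reduce the b square) = y*z^2 - x*z - y
tr(b a b a b^2) = tr(b) tr(a b a b^2) - tr(a b a b)  (reduce the b square) = y^2*z^2 - x*y*z - y^2 - z^2 + 2
tr(b^4 a b a) = tr(b) tr(b a b a b^2) - tr(b a b a b)  (reduce the b square) = y^3*z^2 - x*y^2*z - y^3 - 2*y*z^2 + x*z + 3*y
tr(b a^-1 b^4 a) = tr(b^4 a b) tr(a) - tr(b^4 a b a)  (eliminate a^-1) = x*y^4*z - x^2*y^3 - y^3*z^2 - 2*x*y^2*z + 2*x^2*y + y^3 + 2*y*z^2 - 3*y
tr(a^-1 b a^-1 b^4) = tr(b a^-1 b^4) tr(a) - tr(b a^-1 b^4 a)  (eliminate a^-1) = x^2*y^5 - 2*x*y^4*z - 3*x^2*y^3 + y^3*z^2 + 5*x*y^2*z + x^2*y - y^3 - 2*y*z^2 - x*z + 3*y
tr(b a^-1 b^4 a^-2) = tr(a^-1 b a^-1 b^4) tr(a) - tr(a^-1 b a^-1 b^4 a)  (eliminate a^-1) = x^3*y^5 - 2*x^2*y^4*z - 3*x^3*y^3 - x*y^5 + x*y^3*z^2 + 5*x^2*y^2*z + y^4*z + x^3*y + 3*x*y^3 - 2*x*y*z^2 - x^2*z - 3*y^2*z + z
tr(a^-2 b a^-1 b^4 a^-1) = tr(b a^-1 b^4 a^-2) tr(a) - tr(b a^-1 b^4 a^-1)  (eliminate a^-1) = x^4*y^5 - 2*x^3*y^4*z - 3*x^4*y^3 - 2*x^2*y^5 + x^2*y^3*z^2 + 5*x^3*y^2*z + 3*x*y^4*z + x^4*y + 6*x^2*y^3 - 2*x^2*y*z^2 - y^3*z^2 - x^3*z - 8*x*y^2*z - x^2*y + y^3 + 2*y*z^2 + 2*x*z - 3*y
tr(b^6) = tr(b) tr(b^5) - tr(b^4)  (reduce the b square) = y^6 - 6*y^4 + 9*y^2 - 2
tr(b^6 a) = tr(b) tr(b^4 a b) - tr(b^4 a)  (reduce the b square) = y^5*z - x*y^4 - 4*y^3*z + 3*x*y^2 + 3*y*z - x
tr(b^6 a^-1) = tr(b^6) tr(a) - tr(b^6 a)  (eliminate a^-1) = x*y^6 - y^5*z - 5*x*y^4 + 4*y^3*z + 6*x*y^2 - 3*y*z - x
tr(b a^-2 b^5) = tr(b^6 a^-1) tr(a) - tr(b^6)  (eliminate a^-1) = x^2*y^6 - x*y^5*z - 5*x^2*y^4 - y^6 + 4*x*y^3*z + 6*x^2*y^2 + 6*y^4 - 3*x*y*z - x^2 - 9*y^2 + 2
tr(b^5 a b a) = tr(b) tr(b a b a b^3) - tr(b a b a b^2)  (reduce the b square) = y^4*z^2 - x*y^3*z - y^4 - 3*y^2*z^2 + 2*x*y*z + 4*y^2 + z^2 - 2
tr(a^-1 b^5 a b) = tr(b^5 a b) tr(a) - tr(b^5 a b a)  (eliminate a^-1) = x*y^5*z - x^2*y^4 - y^4*z^2 - 3*x*y^3*z + 3*x^2*y^2 + y^4 + 3*y^2*z^2 + x*y*z - x^2 - 4*y^2 - z^2 + 2
tr(b a^-2 b^5 a) = tr(a^-1 b^5 a b) tr(a) - tr(a^-1 b^5 a b a)  (eliminate a^-1) = x^2*y^5*z - x^3*y^4 - x*y^4*z^2 - 3*x^2*y^3*z - y^5*z + 3*x^3*y^2 + 2*x*y^4 + 3*x*y^2*z^2 + x^2*y*z + 4*y^3*z - x^3 - 7*x*y^2 - x*z^2 - 3*y*z + 3*x
tr(b^4 a^-1 b a^-2 b) = tr(b a^-2 b^5) tr(a) - tr(b a^-2 b^5 a)  (eliminate a^-1) = x^3*y^6 - 2*x^2*y^5*z - 4*x^3*y^4 - x*y^6 + x*y^4*z^2 + 7*x^2*y^3*z + y^5*z + 3*x^3*y^2 + 4*x*y^4 - 3*x*y^2*z^2 - 4*x^2*y*z - 4*y^3*z - 2*x*y^2 + x*z^2 + 3*y*z - x
tr(a^2) = tr(a) tr(a) - tr(1)  (reduce the a square) = x^2 - 2
tr(a b^2 a) = tr(b) tr(a^2 b) - tr(a^2)  (reduce the b square) = x*y*z - x^2 - y^2 + 2
tr(a b^2 a b^2) = tr(b) tr(a b^2 a b) - tr(a b^2 a)  (reduce the b square) = y^2*z^2 - 2*x*y*z + x^2 - 2
tr(b^2 a b^2 a b) = tr(b) tr(a b^2 a b^2) - tr(a b^2 a b)  (reduce the b square) = y^3*z^2 - 2*x*y^2*z + x^2*y - y*z^2 + x*z - y
tr(b^2 a b^4 a) = tr(b) tr(b^2 a b^2 a b) - tr(b^2 a b^2 a)  (reduce the b square) = y^4*z^2 - 2*x*y^3*z + x^2*y^2 - 2*y^2*z^2 + 3*x*y*z - x^2 - y^2 + 2
tr(b a b^4 a^-1 b) = tr(b^2 a b^4) tr(a) - tr(b^2 a b^4 a)  (eliminate a^-1) = x*y^5*z - x^2*y^4 - y^4*z^2 - 2*x*y^3*z + 2*x^2*y^2 + 2*y^2*z^2 + y^2 - 2
tr(a b a b a b) = tr(a b a b) tr(a b) - tr(b a)  (split on a) = z^3 - 3*z
tr(a b a b a) = tr(a) tr(b a b a) - tr(b a b)  (reduce the a square) = x*z^2 - y*z - x
tr(b a b a b a b) = tr(b) tr(a b a b a b) - tr(a b a b a)  (reduce the b square) = y*z^3 - x*z^2 - 2*y*z + x
tr(b a b a b a b^2) = tr(b) tr(b a b a b a b) - tr(b a b a b a)  (reduce the b square) = y^2*z^3 - x*y*z^2 - 2*y^2*z - z^3 + x*y + 3*z
tr(b a b a b^4 a) = tr(b) tr(b a b a b a b^2) - tr(b a b a b a b)  (reduce the b square) = y^3*z^3 - x*y^2*z^2 - 2*y^3*z - 2*y*z^3 + x*y^2 + x*z^2 + 5*y*z - x
tr(b a b^4 a^-1 b a) = tr(b a b a b^4) tr(a) - tr(b a b a b^4 a)  (eliminate a^-1) = x*y^4*z^2 - x^2*y^3*z - y^3*z^3 - x*y^4 - 2*x*y^2*z^2 + 2*x^2*y*z + 2*y^3*z + 2*y*z^3 + 3*x*y^2 - 5*y*z - x
tr(b a b^4 a^-1 b a^-1) = tr(b a b^4 a^-1 b) tr(a) - tr(b a b^4 a^-1 b a)  (eliminate a^-1) = x^2*y^5*z - x^3*y^4 - 2*x*y^4*z^2 - x^2*y^3*z + y^3*z^3 + 2*x^3*y^2 + x*y^4 + 4*x*y^2*z^2 - 2*x^2*y*z - 2*y^3*z - 2*y*z^3 - 2*x*y^2 + 5*y*z - x
tr(b^4 a^-1 b a^-2 b a) = tr(b a b^4 a^-1 b a^-1) tr(a) - tr(b a b^4 a^-1 b)  (eliminate a^-1) = x^3*y^5*z - x^4*y^4 - 2*x^2*y^4*z^2 - x^3*y^3*z - x*y^5*z + x*y^3*z^3 + 2*x^4*y^2 + 2*x^2*y^4 + 4*x^2*y^2*z^2 + y^4*z^2 - 2*x^3*y*z - 2*x*y*z^3 - 4*x^2*y^2 - 2*y^2*z^2 + 5*x*y*z - x^2 - y^2 + 2
tr(a^-2 b a^-1 b^4 a^-1 b) = tr(b^4 a^-1 b a^-2 b) tr(a) - tr(b^4 a^-1 b a^-2 b a)  (eliminate a^-1) = x^4*y^6 - 3*x^3*y^5*z - 3*x^4*y^4 - x^2*y^6 + 3*x^2*y^4*z^2 + 8*x^3*y^3*z + 2*x*y^5*z - x*y^3*z^3 + x^4*y^2 + 2*x^2*y^4 - 7*x^2*y^2*z^2 - y^4*z^2 - 2*x^3*y*z - 4*x*y^3*z + 2*x*y*z^3 + 2*x^2*y^2 + x^2*z^2 + 2*y^2*z^2 - 2*x*y*z + y^2 - 2
tr(b^-1 a^-2 b a^-1 b^4 a^-1) = tr(a^-2 b a^-1 b^4 a^-1) tr(b) - tr(a^-2 b a^-1 b^4 a^-1 b)  (eliminate b^-1) = x^3*y^5*z - x^2*y^6 - 2*x^2*y^4*z^2 - 3*x^3*y^3*z + x*y^5*z + x*y^3*z^3 + 4*x^2*y^4 + 5*x^2*y^2*z^2 + x^3*y*z - 4*x*y^3*z - 2*x*y*z^3 - 3*x^2*y^2 - x^2*z^2 + y^4 + 4*x*y*z - 4*y^2 + 2
tr(a^-1 b^-2 a^-2 b a^-1 b^4) = tr(b^-1 a^-2 b a^-1 b^4 a^-1) tr(b) - tr(b^-1 a^-2 b a^-1 b^4 a^-1 b)  (eliminate b^-1) = x^3*y^6*z - x^4*y^5 - x^2*y^7 - 2*x^2*y^5*z^2 - x^3*y^4*z + x*y^6*z + x*y^4*z^3 + 3*x^4*y^3 + 6*x^2*y^5 + 4*x^2*y^3*z^2 - 4*x^3*y^2*z - 7*x*y^4*z - 2*x*y^2*z^3 - x^4*y - 9*x^2*y^3 + x^2*y*z^2 + y^5 + y^3*z^2 + x^3*z + 12*x*y^2*z + x^2*y - 5*y^3 - 2*y*z^2 - 2*x*z + 5*y

x^3*y^6*z - x^4*y^5 - x^2*y^7 - 2*x^2*y^5*z^2 - x^3*y^4*z + x*y^6*z + x*y^4*z^3 + 3*x^4*y^3 + 6*x^2*y^5 + 4*x^2*y^3*z^2 - 4*x^3*y^2*z - 7*x*y^4*z - 2*x*y^2*z^3 - x^4*y - 9*x^2*y^3 + x^2*y*z^2 + y^5 + y^3*z^2 + x^3*z + 12*x*y^2*z + x^2*y - 5*y^3 - 2*y*z^2 - 2*x*z + 5*y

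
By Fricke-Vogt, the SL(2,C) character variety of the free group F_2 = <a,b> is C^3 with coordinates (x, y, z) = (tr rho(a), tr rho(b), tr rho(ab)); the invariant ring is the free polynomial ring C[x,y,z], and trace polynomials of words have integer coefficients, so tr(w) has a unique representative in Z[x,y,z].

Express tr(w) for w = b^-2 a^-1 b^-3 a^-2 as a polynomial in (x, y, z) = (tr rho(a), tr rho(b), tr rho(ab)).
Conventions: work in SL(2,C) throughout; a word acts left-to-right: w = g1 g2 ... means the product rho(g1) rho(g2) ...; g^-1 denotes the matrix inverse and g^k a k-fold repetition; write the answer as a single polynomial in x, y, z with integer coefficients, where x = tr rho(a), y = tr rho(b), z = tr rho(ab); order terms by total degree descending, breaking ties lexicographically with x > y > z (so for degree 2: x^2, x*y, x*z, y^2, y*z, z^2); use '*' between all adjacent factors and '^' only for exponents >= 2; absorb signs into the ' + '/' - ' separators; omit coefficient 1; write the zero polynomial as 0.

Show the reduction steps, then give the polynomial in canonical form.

x*y^3*z^2 - 2*x^2*y^2*z - y^4*z + x^3*y + x*y^3 - x*y*z^2 + x^2*z + 3*y^2*z - 3*x*y - z

trace(a^-1) = trace(a) = x
trace(a^-2) = trace(a^-1) * trace(a) - trace(1)   [inverse elimination on a] = x^2 - 2
and trace(b a^-1) = trace(b) * trace(a) - trace(b a)   [inverse elimination on a] = x*y - z
and trace(a^-2 b) = trace(b a^-1) * trace(a) - trace(b)   [inverse elimination on a] = x^2*y - x*z - y
trace(a^-1 b^-1 a^-1) = trace(a^-2) * trace(b) - trace(a^-2 b)   [inverse elimination on b] = x*z - y
and trace(b a b) = trace(b) * trace(a b) - trace(a)   [square of b] = y*z - x
trace(b a b a) = trace(b a) * trace(b a) - trace(1)   [split at a repeated b] = z^2 - 2
trace(a^-1 b a b) = trace(b a b) * trace(a) - trace(b a b a)   [inverse elimination on a] = x*y*z - x^2 - z^2 + 2
trace(b^-1 a^-1 b a) = trace(a^-1 b a) * trace(b) - trace(a^-1 b a b)   [inverse elimination on b] = -x*y*z + x^2 + y^2 + z^2 - 2
trace(a^-1 b^-1 a^-1 b) = trace(b^-1 a^-1 b) * trace(a) - trace(b^-1 a^-1 b a)   [inverse elimination on a] = x*y*z - y^2 - z^2 + 2
next, trace(a^-1 b^-1 a^-1 b^-1) = trace(a^-1 b^-1 a^-1) * trace(b) - trace(a^-1 b^-1 a^-1 b)   [inverse elimination on b] = z^2 - 2
trace(a^-1 b^-1 a^-1 b^-2) = trace(a^-1 b^-1 a^-1 b^-1) * trace(b) - trace(a^-1 b^-1 a^-1)   [inverse elimination on b] = y*z^2 - x*z - y
and trace(a^-1 b^-1 a^-1 b^-3) = trace(a^-1 b^-1 a^-1 b^-2) * trace(b) - trace(a^-1 b^-1 a^-1 b^-1)   [inverse elimination on b] = y^2*z^2 - x*y*z - y^2 - z^2 + 2
trace(b^-2) = trace(b^-1) * trace(b) - trace(1)   [inverse elimination on b] = y^2 - 2
trace(b^-3) = trace(b^-2) * trace(b) - trace(b^-1)   [inverse elimination on b] = y^3 - 3*y
next, trace(b^-4) = trace(b^-3) * trace(b) - trace(b^-2)   [inverse elimination on b] = y^4 - 4*y^2 + 2
and trace(b^-2 a) = trace(b^-1 a) * trace(b) - trace(b^-1 a b)   [inverse elimination on b] = x*y^2 - y*z - x
trace(b^-1 a b^-2) = trace(b^-2 a) * trace(b) - trace(b^-2 a b)   [inverse elimination on b] = x*y^3 - y^2*z - 2*x*y + z
and trace(b^-4 a) = trace(b^-1 a b^-2) * trace(b) - trace(b^-1 a b^-1)   [inverse elimination on b] = x*y^4 - y^3*z - 3*x*y^2 + 2*y*z + x
trace(b^-1 a^-1 b^-3) = trace(b^-4) * trace(a) - trace(b^-4 a)   [inverse elimination on a] = y^3*z - x*y^2 - 2*y*z + x
trace(a^-1 b^-3 a^-2 b^-1) = trace(a^-1 b^-1 a^-1 b^-3) * trace(a) - trace(a^-1 b^-1 a^-1 b^-3 a)   [inverse elimination on a] = x*y^2*z^2 - x^2*y*z - y^3*z - x*z^2 + 2*y*z + x
trace(a^-2 b^-2) = trace(b^-2 a^-1) * trace(a) - trace(b^-2)   [inverse elimination on a] = x*y*z - x^2 - y^2 + 2
trace(a^-3 b^-2) = trace(a^-2 b^-2) * trace(a) - trace(a^-2 b^-2 a)   [inverse elimination on a] = x^2*y*z - x^3 - x*y^2 - y*z + 3*x
trace(a^-3 b^-1) = trace(b^-1 a^-2) * trace(a) - trace(b^-1 a^-1)   [inverse elimination on a] = x^2*z - x*y - z
next, trace(a^-1 b^-3 a^-2) = trace(a^-3 b^-2) * trace(b) - trace(a^-3 b^-1)   [inverse elimination on b] = x^2*y^2*z - x^3*y - x*y^3 - x^2*z - y^2*z + 4*x*y + z
and trace(b^-2 a^-1 b^-3 a^-2) = trace(a^-1 b^-3 a^-2 b^-1) * trace(b) - trace(a^-1 b^-3 a^-2)   [inverse elimination on b] = x*y^3*z^2 - 2*x^2*y^2*z - y^4*z + x^3*y + x*y^3 - x*y*z^2 + x^2*z + 3*y^2*z - 3*x*y - z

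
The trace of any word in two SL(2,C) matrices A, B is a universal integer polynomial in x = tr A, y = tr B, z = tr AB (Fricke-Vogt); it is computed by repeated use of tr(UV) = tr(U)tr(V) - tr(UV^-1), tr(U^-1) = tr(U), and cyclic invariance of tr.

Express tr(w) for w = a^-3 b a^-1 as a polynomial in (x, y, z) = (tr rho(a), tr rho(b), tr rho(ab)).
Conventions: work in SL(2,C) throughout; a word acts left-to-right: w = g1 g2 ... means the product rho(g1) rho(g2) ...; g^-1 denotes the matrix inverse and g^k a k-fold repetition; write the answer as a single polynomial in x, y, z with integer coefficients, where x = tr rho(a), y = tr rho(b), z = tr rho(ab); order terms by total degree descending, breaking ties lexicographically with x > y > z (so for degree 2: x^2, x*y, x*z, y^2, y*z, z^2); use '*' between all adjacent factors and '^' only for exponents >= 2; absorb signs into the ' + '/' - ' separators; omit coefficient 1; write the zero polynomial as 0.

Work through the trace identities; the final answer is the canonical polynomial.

x^4*y - x^3*z - 3*x^2*y + 2*x*z + y

tr(a^-1 b) = tr(b)*tr(a) - tr(b a)  (eliminate a^-1) = x*y - z
so tr(a^-2 b) = tr(a^-1 b)*tr(a) - tr(a^-1 b a)  (eliminate a^-1) = x^2*y - x*z - y
tr(b a^-3) = tr(a^-2 b)*tr(a) - tr(a^-2 b a)  (eliminate a^-1) = x^3*y - x^2*z - 2*x*y + z
reduce: tr(a^-3 b a^-1) = tr(b a^-3)*tr(a) - tr(b a^-2)  (eliminate a^-1) = x^4*y - x^3*z - 3*x^2*y + 2*x*z + y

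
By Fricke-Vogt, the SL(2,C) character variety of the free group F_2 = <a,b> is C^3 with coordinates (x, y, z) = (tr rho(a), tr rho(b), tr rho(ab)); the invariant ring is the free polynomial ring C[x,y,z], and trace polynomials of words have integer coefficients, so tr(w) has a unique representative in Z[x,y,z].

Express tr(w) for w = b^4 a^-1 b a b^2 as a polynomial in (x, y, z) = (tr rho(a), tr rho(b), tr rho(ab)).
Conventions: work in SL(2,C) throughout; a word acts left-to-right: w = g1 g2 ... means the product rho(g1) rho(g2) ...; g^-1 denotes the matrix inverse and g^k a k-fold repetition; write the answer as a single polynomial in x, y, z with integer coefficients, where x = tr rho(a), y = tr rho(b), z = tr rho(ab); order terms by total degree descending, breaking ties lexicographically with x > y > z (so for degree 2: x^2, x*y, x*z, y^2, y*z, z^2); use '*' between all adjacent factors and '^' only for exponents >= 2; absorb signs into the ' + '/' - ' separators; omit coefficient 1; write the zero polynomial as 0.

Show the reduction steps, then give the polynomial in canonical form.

trace(b a b) = trace(b) * trace(a b) - trace(a)   [square of b] = y*z - x
use: trace(a b^3) = trace(b) * trace(b a b) - trace(b a)   [square of b] = y^2*z - x*y - z
use: trace(b^2 a b^2) = trace(b) * trace(a b^3) - trace(a b^2)   [square of b] = y^3*z - x*y^2 - 2*y*z + x
trace(b^3 a b^2) = trace(b) * trace(b^2 a b^2) - trace(b^2 a b)   [square of b] = y^4*z - x*y^3 - 3*y^2*z + 2*x*y + z
trace(b^4 a b^2) = trace(b) * trace(b^3 a b^2) - trace(b^3 a b)   [square of b] = y^5*z - x*y^4 - 4*y^3*z + 3*x*y^2 + 3*y*z - x
trace(b a b^6) = trace(b) * trace(b^4 a b^2) - trace(b^4 a b)   [square of b] = y^6*z - x*y^5 - 5*y^4*z + 4*x*y^3 + 6*y^2*z - 3*x*y - z
trace(a b a b) = trace(b a) * trace(b a) - trace(1)   [split at a repeated b] = z^2 - 2
use: trace(a b a) = trace(a) * trace(b a) - trace(b)   [square of a] = x*z - y
apply: trace(b a b a b) = trace(b) * trace(a b a b) - trace(a b a)   [square of b] = y*z^2 - x*z - y
trace(a b a b^3) = trace(b) * trace(b a b a b) - trace(b a b a)   [square of b] = y^2*z^2 - x*y*z - y^2 - z^2 + 2
trace(a b a b^4) = trace(b) * trace(a b a b^3) - trace(a b a b^2)   [square of b] = y^3*z^2 - x*y^2*z - y^3 - 2*y*z^2 + x*z + 3*y
use: trace(a b a b^5) = trace(b) * trace(a b a b^4) - trace(a b a b^3)   [square of b] = y^4*z^2 - x*y^3*z - y^4 - 3*y^2*z^2 + 2*x*y*z + 4*y^2 + z^2 - 2
use: trace(b a b^6 a) = trace(b) * trace(a b a b^5) - trace(a b a b^4)   [square of b] = y^5*z^2 - x*y^4*z - y^5 - 4*y^3*z^2 + 3*x*y^2*z + 5*y^3 + 3*y*z^2 - x*z - 5*y
apply: trace(b^4 a^-1 b a b^2) = trace(b a b^6) * trace(a) - trace(b a b^6 a)   [inverse elimination on a] = x*y^6*z - x^2*y^5 - y^5*z^2 - 4*x*y^4*z + 4*x^2*y^3 + y^5 + 4*y^3*z^2 + 3*x*y^2*z - 3*x^2*y - 5*y^3 - 3*y*z^2 + 5*y

x*y^6*z - x^2*y^5 - y^5*z^2 - 4*x*y^4*z + 4*x^2*y^3 + y^5 + 4*y^3*z^2 + 3*x*y^2*z - 3*x^2*y - 5*y^3 - 3*y*z^2 + 5*y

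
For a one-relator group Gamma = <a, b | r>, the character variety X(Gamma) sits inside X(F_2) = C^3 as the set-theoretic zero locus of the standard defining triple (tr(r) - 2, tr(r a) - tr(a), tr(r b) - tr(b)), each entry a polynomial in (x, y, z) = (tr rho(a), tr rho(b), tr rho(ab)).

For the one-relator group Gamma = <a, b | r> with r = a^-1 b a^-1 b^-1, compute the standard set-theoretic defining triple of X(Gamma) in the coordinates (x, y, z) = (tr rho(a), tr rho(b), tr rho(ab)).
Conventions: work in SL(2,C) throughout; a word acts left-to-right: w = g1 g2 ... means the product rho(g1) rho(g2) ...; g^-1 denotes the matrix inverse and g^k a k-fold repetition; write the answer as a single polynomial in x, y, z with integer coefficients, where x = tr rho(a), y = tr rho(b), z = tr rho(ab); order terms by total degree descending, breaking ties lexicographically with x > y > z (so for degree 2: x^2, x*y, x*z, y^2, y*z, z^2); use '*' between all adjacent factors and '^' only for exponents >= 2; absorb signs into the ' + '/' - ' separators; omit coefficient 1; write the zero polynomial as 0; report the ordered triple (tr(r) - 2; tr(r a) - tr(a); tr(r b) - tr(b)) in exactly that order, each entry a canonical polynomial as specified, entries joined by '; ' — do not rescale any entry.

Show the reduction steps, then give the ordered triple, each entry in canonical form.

x*y*z - y^2 - z^2; 0; x^2*y - x*z - 2*y

tr(b a^-1) = tr(b) * tr(a) - tr(b a)   [inverse elimination on a] = x*y - z
reduce: tr(a^-1 b a^-1) = tr(b a^-1) * tr(a) - tr(b)   [inverse elimination on a] = x^2*y - x*z - y
so tr(b^2) = tr(b) * tr(b) - tr(1)   [square of b] = y^2 - 2
reduce: tr(b^2 a) = tr(b) * tr(a b) - tr(a)   [square of b] = y*z - x
tr(b a^-1 b) = tr(b^2) * tr(a) - tr(b^2 a)   [inverse elimination on a] = x*y^2 - y*z - x
tr(b a b a) = tr(b a) * tr(b a) - tr(1)   [split at a repeated b] = z^2 - 2
tr(b a^-1 b a) = tr(b a b) * tr(a) - tr(b a b a)   [inverse elimination on a] = x*y*z - x^2 - z^2 + 2
tr(a^-1 b a^-1 b) = tr(b a^-1 b) * tr(a) - tr(b a^-1 b a)   [inverse elimination on a] = x^2*y^2 - 2*x*y*z + z^2 - 2
tr(a^-1 b a^-1 b^-1) = tr(a^-1 b a^-1) * tr(b) - tr(a^-1 b a^-1 b)   [inverse elimination on b] = x*y*z - y^2 - z^2 + 2
assemble the triple (tr(r) - 2; tr(r a) - x; tr(r b) - y)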